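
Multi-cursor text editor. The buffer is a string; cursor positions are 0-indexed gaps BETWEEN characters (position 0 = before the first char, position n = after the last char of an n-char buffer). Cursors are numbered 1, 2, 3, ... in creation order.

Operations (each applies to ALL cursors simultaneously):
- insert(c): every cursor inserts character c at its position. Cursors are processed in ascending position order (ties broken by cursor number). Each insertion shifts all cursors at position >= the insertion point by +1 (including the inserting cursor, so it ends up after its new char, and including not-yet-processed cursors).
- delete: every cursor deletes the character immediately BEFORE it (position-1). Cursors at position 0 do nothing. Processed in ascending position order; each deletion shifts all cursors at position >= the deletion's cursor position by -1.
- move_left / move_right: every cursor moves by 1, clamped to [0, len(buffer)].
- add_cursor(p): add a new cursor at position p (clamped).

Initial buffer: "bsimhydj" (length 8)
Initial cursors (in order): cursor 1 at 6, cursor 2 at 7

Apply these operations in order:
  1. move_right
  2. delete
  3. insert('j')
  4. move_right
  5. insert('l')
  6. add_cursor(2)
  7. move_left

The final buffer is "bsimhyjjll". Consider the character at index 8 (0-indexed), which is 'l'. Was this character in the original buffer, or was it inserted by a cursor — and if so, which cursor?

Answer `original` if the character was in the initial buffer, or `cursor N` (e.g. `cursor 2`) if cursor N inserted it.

Answer: cursor 1

Derivation:
After op 1 (move_right): buffer="bsimhydj" (len 8), cursors c1@7 c2@8, authorship ........
After op 2 (delete): buffer="bsimhy" (len 6), cursors c1@6 c2@6, authorship ......
After op 3 (insert('j')): buffer="bsimhyjj" (len 8), cursors c1@8 c2@8, authorship ......12
After op 4 (move_right): buffer="bsimhyjj" (len 8), cursors c1@8 c2@8, authorship ......12
After op 5 (insert('l')): buffer="bsimhyjjll" (len 10), cursors c1@10 c2@10, authorship ......1212
After op 6 (add_cursor(2)): buffer="bsimhyjjll" (len 10), cursors c3@2 c1@10 c2@10, authorship ......1212
After op 7 (move_left): buffer="bsimhyjjll" (len 10), cursors c3@1 c1@9 c2@9, authorship ......1212
Authorship (.=original, N=cursor N): . . . . . . 1 2 1 2
Index 8: author = 1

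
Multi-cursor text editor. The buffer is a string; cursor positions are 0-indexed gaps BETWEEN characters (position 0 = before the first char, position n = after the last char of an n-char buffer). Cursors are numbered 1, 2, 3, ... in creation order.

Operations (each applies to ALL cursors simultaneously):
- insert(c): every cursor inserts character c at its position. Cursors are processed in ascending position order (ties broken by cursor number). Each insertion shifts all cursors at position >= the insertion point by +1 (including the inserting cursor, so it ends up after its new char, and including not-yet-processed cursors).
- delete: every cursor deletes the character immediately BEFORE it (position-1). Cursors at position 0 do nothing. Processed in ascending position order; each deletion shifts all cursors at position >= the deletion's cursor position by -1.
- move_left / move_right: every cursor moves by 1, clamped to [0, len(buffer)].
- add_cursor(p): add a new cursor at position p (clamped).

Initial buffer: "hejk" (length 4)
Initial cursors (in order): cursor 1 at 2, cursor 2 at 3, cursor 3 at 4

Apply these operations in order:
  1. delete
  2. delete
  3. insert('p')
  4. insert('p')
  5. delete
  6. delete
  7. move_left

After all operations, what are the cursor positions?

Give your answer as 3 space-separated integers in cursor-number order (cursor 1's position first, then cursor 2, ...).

Answer: 0 0 0

Derivation:
After op 1 (delete): buffer="h" (len 1), cursors c1@1 c2@1 c3@1, authorship .
After op 2 (delete): buffer="" (len 0), cursors c1@0 c2@0 c3@0, authorship 
After op 3 (insert('p')): buffer="ppp" (len 3), cursors c1@3 c2@3 c3@3, authorship 123
After op 4 (insert('p')): buffer="pppppp" (len 6), cursors c1@6 c2@6 c3@6, authorship 123123
After op 5 (delete): buffer="ppp" (len 3), cursors c1@3 c2@3 c3@3, authorship 123
After op 6 (delete): buffer="" (len 0), cursors c1@0 c2@0 c3@0, authorship 
After op 7 (move_left): buffer="" (len 0), cursors c1@0 c2@0 c3@0, authorship 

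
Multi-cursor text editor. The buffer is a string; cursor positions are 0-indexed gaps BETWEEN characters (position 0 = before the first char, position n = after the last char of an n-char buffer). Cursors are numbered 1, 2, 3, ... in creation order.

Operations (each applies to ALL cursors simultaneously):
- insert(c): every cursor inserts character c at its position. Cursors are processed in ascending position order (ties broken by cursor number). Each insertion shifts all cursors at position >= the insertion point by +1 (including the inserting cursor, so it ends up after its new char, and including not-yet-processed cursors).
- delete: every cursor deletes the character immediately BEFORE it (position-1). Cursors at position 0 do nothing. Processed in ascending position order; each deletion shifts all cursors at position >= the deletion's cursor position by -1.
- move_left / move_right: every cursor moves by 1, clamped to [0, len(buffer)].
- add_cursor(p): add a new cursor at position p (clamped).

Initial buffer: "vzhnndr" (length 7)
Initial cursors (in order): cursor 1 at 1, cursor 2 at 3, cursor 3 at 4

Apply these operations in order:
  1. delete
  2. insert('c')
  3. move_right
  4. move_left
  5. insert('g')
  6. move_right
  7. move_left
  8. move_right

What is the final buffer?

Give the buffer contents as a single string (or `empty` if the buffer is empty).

Answer: cgzccggndr

Derivation:
After op 1 (delete): buffer="zndr" (len 4), cursors c1@0 c2@1 c3@1, authorship ....
After op 2 (insert('c')): buffer="czccndr" (len 7), cursors c1@1 c2@4 c3@4, authorship 1.23...
After op 3 (move_right): buffer="czccndr" (len 7), cursors c1@2 c2@5 c3@5, authorship 1.23...
After op 4 (move_left): buffer="czccndr" (len 7), cursors c1@1 c2@4 c3@4, authorship 1.23...
After op 5 (insert('g')): buffer="cgzccggndr" (len 10), cursors c1@2 c2@7 c3@7, authorship 11.2323...
After op 6 (move_right): buffer="cgzccggndr" (len 10), cursors c1@3 c2@8 c3@8, authorship 11.2323...
After op 7 (move_left): buffer="cgzccggndr" (len 10), cursors c1@2 c2@7 c3@7, authorship 11.2323...
After op 8 (move_right): buffer="cgzccggndr" (len 10), cursors c1@3 c2@8 c3@8, authorship 11.2323...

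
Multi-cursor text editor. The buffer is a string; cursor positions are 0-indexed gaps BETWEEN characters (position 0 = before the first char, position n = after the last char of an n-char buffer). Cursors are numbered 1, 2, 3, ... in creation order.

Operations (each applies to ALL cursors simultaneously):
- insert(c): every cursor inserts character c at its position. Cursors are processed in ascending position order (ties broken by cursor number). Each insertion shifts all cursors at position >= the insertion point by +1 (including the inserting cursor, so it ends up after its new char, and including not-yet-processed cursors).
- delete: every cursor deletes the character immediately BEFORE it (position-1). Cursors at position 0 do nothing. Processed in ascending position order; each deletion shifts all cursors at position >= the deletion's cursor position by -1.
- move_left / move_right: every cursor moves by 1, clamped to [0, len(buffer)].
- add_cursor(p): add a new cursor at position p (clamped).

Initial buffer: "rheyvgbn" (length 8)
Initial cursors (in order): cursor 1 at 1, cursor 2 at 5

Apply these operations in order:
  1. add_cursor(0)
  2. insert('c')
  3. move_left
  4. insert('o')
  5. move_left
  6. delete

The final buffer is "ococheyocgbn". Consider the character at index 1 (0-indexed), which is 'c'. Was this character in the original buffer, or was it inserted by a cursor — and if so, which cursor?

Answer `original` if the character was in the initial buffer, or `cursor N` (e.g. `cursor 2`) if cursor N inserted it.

After op 1 (add_cursor(0)): buffer="rheyvgbn" (len 8), cursors c3@0 c1@1 c2@5, authorship ........
After op 2 (insert('c')): buffer="crcheyvcgbn" (len 11), cursors c3@1 c1@3 c2@8, authorship 3.1....2...
After op 3 (move_left): buffer="crcheyvcgbn" (len 11), cursors c3@0 c1@2 c2@7, authorship 3.1....2...
After op 4 (insert('o')): buffer="ocrocheyvocgbn" (len 14), cursors c3@1 c1@4 c2@10, authorship 33.11....22...
After op 5 (move_left): buffer="ocrocheyvocgbn" (len 14), cursors c3@0 c1@3 c2@9, authorship 33.11....22...
After op 6 (delete): buffer="ococheyocgbn" (len 12), cursors c3@0 c1@2 c2@7, authorship 3311...22...
Authorship (.=original, N=cursor N): 3 3 1 1 . . . 2 2 . . .
Index 1: author = 3

Answer: cursor 3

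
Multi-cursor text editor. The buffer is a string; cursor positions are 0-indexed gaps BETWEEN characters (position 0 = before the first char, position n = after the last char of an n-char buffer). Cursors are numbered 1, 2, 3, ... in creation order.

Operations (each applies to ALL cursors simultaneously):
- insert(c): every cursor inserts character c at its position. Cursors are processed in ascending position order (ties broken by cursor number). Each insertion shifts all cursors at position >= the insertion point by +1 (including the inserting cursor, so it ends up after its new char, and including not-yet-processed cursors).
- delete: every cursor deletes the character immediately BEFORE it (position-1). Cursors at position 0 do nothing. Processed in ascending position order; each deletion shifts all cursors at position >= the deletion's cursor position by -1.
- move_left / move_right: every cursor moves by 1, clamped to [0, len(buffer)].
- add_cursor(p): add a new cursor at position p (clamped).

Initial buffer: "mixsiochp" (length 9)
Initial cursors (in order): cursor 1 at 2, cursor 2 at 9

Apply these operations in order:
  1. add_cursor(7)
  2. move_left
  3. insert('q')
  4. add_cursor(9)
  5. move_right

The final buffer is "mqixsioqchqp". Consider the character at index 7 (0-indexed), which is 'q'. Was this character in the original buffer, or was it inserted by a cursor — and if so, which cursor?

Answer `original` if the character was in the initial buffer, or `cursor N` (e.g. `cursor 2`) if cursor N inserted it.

After op 1 (add_cursor(7)): buffer="mixsiochp" (len 9), cursors c1@2 c3@7 c2@9, authorship .........
After op 2 (move_left): buffer="mixsiochp" (len 9), cursors c1@1 c3@6 c2@8, authorship .........
After op 3 (insert('q')): buffer="mqixsioqchqp" (len 12), cursors c1@2 c3@8 c2@11, authorship .1.....3..2.
After op 4 (add_cursor(9)): buffer="mqixsioqchqp" (len 12), cursors c1@2 c3@8 c4@9 c2@11, authorship .1.....3..2.
After op 5 (move_right): buffer="mqixsioqchqp" (len 12), cursors c1@3 c3@9 c4@10 c2@12, authorship .1.....3..2.
Authorship (.=original, N=cursor N): . 1 . . . . . 3 . . 2 .
Index 7: author = 3

Answer: cursor 3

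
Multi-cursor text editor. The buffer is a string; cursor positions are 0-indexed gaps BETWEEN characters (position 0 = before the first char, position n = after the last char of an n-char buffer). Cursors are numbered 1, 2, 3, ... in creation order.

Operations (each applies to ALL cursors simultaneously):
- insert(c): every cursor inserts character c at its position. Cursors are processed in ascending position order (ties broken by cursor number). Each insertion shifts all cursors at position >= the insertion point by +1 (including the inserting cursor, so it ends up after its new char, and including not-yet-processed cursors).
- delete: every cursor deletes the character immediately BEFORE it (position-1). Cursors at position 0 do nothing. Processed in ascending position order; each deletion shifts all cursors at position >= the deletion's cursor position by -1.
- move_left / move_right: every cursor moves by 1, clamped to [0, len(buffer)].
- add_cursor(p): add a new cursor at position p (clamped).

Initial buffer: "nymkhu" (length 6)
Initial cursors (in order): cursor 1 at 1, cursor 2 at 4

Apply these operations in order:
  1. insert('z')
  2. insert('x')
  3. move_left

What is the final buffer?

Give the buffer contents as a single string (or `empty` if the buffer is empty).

Answer: nzxymkzxhu

Derivation:
After op 1 (insert('z')): buffer="nzymkzhu" (len 8), cursors c1@2 c2@6, authorship .1...2..
After op 2 (insert('x')): buffer="nzxymkzxhu" (len 10), cursors c1@3 c2@8, authorship .11...22..
After op 3 (move_left): buffer="nzxymkzxhu" (len 10), cursors c1@2 c2@7, authorship .11...22..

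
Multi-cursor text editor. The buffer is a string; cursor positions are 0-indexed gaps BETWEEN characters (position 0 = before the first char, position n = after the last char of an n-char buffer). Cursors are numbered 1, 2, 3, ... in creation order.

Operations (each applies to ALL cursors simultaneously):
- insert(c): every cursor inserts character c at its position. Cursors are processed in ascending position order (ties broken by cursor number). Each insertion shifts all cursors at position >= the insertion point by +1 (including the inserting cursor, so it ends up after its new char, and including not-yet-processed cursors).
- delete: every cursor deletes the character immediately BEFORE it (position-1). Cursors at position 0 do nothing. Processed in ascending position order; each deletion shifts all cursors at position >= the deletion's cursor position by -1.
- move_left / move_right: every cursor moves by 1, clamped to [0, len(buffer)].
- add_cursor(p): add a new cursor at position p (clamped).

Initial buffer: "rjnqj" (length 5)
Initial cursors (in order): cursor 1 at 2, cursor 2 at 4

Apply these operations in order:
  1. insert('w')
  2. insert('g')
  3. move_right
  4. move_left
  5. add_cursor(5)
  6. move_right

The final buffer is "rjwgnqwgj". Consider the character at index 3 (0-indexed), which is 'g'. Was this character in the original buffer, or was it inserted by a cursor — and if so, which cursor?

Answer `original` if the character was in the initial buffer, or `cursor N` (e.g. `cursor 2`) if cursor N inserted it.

Answer: cursor 1

Derivation:
After op 1 (insert('w')): buffer="rjwnqwj" (len 7), cursors c1@3 c2@6, authorship ..1..2.
After op 2 (insert('g')): buffer="rjwgnqwgj" (len 9), cursors c1@4 c2@8, authorship ..11..22.
After op 3 (move_right): buffer="rjwgnqwgj" (len 9), cursors c1@5 c2@9, authorship ..11..22.
After op 4 (move_left): buffer="rjwgnqwgj" (len 9), cursors c1@4 c2@8, authorship ..11..22.
After op 5 (add_cursor(5)): buffer="rjwgnqwgj" (len 9), cursors c1@4 c3@5 c2@8, authorship ..11..22.
After op 6 (move_right): buffer="rjwgnqwgj" (len 9), cursors c1@5 c3@6 c2@9, authorship ..11..22.
Authorship (.=original, N=cursor N): . . 1 1 . . 2 2 .
Index 3: author = 1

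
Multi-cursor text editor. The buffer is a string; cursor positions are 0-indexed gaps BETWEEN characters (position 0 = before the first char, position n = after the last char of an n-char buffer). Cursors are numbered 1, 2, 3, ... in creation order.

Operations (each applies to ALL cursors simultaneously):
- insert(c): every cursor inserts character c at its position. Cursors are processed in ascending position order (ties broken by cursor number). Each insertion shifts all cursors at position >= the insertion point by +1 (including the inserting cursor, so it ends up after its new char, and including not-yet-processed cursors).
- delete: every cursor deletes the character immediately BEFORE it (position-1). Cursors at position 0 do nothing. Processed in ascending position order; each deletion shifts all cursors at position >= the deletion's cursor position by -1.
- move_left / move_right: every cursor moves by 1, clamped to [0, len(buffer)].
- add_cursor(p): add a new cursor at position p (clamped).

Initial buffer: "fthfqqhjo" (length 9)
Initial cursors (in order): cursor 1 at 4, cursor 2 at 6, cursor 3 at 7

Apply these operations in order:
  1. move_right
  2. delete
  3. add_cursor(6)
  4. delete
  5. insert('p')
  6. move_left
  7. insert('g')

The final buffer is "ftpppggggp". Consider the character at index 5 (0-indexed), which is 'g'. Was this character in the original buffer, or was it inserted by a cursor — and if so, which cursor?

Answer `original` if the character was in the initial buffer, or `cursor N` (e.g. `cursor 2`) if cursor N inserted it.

After op 1 (move_right): buffer="fthfqqhjo" (len 9), cursors c1@5 c2@7 c3@8, authorship .........
After op 2 (delete): buffer="fthfqo" (len 6), cursors c1@4 c2@5 c3@5, authorship ......
After op 3 (add_cursor(6)): buffer="fthfqo" (len 6), cursors c1@4 c2@5 c3@5 c4@6, authorship ......
After op 4 (delete): buffer="ft" (len 2), cursors c1@2 c2@2 c3@2 c4@2, authorship ..
After op 5 (insert('p')): buffer="ftpppp" (len 6), cursors c1@6 c2@6 c3@6 c4@6, authorship ..1234
After op 6 (move_left): buffer="ftpppp" (len 6), cursors c1@5 c2@5 c3@5 c4@5, authorship ..1234
After op 7 (insert('g')): buffer="ftpppggggp" (len 10), cursors c1@9 c2@9 c3@9 c4@9, authorship ..12312344
Authorship (.=original, N=cursor N): . . 1 2 3 1 2 3 4 4
Index 5: author = 1

Answer: cursor 1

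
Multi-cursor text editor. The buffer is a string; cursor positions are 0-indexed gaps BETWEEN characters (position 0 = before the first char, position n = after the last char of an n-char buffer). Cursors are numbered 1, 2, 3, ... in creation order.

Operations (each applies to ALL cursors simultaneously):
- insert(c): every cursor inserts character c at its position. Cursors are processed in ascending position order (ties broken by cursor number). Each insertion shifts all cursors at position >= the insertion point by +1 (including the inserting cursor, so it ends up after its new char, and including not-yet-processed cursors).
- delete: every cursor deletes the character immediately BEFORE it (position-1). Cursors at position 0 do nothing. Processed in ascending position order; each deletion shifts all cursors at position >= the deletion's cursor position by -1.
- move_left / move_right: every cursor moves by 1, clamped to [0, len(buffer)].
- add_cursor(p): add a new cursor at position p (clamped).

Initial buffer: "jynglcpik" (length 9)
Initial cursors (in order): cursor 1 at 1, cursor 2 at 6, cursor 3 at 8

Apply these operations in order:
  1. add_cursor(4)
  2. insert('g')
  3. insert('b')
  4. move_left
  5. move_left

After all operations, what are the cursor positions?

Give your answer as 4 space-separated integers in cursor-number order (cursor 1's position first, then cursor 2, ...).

After op 1 (add_cursor(4)): buffer="jynglcpik" (len 9), cursors c1@1 c4@4 c2@6 c3@8, authorship .........
After op 2 (insert('g')): buffer="jgyngglcgpigk" (len 13), cursors c1@2 c4@6 c2@9 c3@12, authorship .1...4..2..3.
After op 3 (insert('b')): buffer="jgbynggblcgbpigbk" (len 17), cursors c1@3 c4@8 c2@12 c3@16, authorship .11...44..22..33.
After op 4 (move_left): buffer="jgbynggblcgbpigbk" (len 17), cursors c1@2 c4@7 c2@11 c3@15, authorship .11...44..22..33.
After op 5 (move_left): buffer="jgbynggblcgbpigbk" (len 17), cursors c1@1 c4@6 c2@10 c3@14, authorship .11...44..22..33.

Answer: 1 10 14 6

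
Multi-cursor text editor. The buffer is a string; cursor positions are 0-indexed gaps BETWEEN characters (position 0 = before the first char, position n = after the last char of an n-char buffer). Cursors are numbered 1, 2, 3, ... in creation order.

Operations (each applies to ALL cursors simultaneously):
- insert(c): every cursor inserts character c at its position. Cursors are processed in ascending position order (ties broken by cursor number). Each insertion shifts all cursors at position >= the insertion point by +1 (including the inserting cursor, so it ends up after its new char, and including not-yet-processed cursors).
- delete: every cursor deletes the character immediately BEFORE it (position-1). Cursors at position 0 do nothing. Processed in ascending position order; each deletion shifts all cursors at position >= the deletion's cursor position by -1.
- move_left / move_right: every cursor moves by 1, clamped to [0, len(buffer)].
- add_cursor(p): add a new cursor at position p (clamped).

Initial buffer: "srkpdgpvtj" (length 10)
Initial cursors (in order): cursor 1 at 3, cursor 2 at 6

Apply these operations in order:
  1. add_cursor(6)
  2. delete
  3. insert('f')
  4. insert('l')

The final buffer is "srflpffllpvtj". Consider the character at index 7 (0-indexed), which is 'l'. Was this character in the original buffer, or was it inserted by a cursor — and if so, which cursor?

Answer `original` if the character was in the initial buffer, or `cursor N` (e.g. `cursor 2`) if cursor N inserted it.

After op 1 (add_cursor(6)): buffer="srkpdgpvtj" (len 10), cursors c1@3 c2@6 c3@6, authorship ..........
After op 2 (delete): buffer="srppvtj" (len 7), cursors c1@2 c2@3 c3@3, authorship .......
After op 3 (insert('f')): buffer="srfpffpvtj" (len 10), cursors c1@3 c2@6 c3@6, authorship ..1.23....
After op 4 (insert('l')): buffer="srflpffllpvtj" (len 13), cursors c1@4 c2@9 c3@9, authorship ..11.2323....
Authorship (.=original, N=cursor N): . . 1 1 . 2 3 2 3 . . . .
Index 7: author = 2

Answer: cursor 2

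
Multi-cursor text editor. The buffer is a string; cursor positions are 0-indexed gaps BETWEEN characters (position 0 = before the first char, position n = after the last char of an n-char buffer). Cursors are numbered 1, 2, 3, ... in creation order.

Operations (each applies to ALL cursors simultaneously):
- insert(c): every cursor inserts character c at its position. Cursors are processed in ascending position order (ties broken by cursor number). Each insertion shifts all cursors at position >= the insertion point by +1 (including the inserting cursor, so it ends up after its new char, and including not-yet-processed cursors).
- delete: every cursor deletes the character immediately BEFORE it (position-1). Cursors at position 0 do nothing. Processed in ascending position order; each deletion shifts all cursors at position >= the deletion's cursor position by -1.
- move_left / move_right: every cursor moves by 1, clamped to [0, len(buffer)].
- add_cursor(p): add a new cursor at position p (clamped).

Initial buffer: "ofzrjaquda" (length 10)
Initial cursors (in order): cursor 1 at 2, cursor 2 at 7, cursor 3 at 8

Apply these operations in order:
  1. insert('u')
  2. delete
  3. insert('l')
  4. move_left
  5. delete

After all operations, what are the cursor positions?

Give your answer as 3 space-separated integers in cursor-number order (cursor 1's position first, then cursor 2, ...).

Answer: 1 6 7

Derivation:
After op 1 (insert('u')): buffer="ofuzrjaquuuda" (len 13), cursors c1@3 c2@9 c3@11, authorship ..1.....2.3..
After op 2 (delete): buffer="ofzrjaquda" (len 10), cursors c1@2 c2@7 c3@8, authorship ..........
After op 3 (insert('l')): buffer="oflzrjaqlulda" (len 13), cursors c1@3 c2@9 c3@11, authorship ..1.....2.3..
After op 4 (move_left): buffer="oflzrjaqlulda" (len 13), cursors c1@2 c2@8 c3@10, authorship ..1.....2.3..
After op 5 (delete): buffer="olzrjallda" (len 10), cursors c1@1 c2@6 c3@7, authorship .1....23..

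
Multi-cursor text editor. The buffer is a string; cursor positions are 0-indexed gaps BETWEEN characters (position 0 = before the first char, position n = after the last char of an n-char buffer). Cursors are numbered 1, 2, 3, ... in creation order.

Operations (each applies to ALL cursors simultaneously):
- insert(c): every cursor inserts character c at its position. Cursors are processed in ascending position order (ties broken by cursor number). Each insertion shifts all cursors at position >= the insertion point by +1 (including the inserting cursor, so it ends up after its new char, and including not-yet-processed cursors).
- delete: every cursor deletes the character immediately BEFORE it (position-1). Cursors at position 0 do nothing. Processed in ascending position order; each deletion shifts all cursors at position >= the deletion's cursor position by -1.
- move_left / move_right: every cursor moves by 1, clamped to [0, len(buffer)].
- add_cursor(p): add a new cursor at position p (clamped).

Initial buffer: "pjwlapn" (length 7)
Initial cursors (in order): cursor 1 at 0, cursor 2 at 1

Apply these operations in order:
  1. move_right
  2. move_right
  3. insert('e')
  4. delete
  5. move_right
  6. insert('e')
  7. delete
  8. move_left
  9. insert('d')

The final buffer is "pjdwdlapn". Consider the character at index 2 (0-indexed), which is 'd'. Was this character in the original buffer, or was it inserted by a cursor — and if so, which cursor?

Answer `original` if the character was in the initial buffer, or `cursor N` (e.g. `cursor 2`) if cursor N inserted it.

Answer: cursor 1

Derivation:
After op 1 (move_right): buffer="pjwlapn" (len 7), cursors c1@1 c2@2, authorship .......
After op 2 (move_right): buffer="pjwlapn" (len 7), cursors c1@2 c2@3, authorship .......
After op 3 (insert('e')): buffer="pjewelapn" (len 9), cursors c1@3 c2@5, authorship ..1.2....
After op 4 (delete): buffer="pjwlapn" (len 7), cursors c1@2 c2@3, authorship .......
After op 5 (move_right): buffer="pjwlapn" (len 7), cursors c1@3 c2@4, authorship .......
After op 6 (insert('e')): buffer="pjweleapn" (len 9), cursors c1@4 c2@6, authorship ...1.2...
After op 7 (delete): buffer="pjwlapn" (len 7), cursors c1@3 c2@4, authorship .......
After op 8 (move_left): buffer="pjwlapn" (len 7), cursors c1@2 c2@3, authorship .......
After op 9 (insert('d')): buffer="pjdwdlapn" (len 9), cursors c1@3 c2@5, authorship ..1.2....
Authorship (.=original, N=cursor N): . . 1 . 2 . . . .
Index 2: author = 1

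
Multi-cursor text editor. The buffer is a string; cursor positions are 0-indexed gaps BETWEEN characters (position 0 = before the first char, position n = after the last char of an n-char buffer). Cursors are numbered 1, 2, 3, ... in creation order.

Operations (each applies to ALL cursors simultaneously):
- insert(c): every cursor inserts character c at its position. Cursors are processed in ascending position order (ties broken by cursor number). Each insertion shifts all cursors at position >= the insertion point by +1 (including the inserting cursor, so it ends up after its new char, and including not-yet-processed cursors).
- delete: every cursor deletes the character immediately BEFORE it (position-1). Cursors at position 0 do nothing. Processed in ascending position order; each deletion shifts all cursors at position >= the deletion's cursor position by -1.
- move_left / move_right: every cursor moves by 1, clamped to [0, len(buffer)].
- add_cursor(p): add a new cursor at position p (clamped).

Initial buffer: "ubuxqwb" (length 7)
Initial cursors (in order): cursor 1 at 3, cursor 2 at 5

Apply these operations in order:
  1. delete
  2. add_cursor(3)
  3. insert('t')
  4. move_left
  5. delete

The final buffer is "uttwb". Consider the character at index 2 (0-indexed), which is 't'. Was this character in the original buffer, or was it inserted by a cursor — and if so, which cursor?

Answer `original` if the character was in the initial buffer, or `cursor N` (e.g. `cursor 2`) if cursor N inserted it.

Answer: cursor 3

Derivation:
After op 1 (delete): buffer="ubxwb" (len 5), cursors c1@2 c2@3, authorship .....
After op 2 (add_cursor(3)): buffer="ubxwb" (len 5), cursors c1@2 c2@3 c3@3, authorship .....
After op 3 (insert('t')): buffer="ubtxttwb" (len 8), cursors c1@3 c2@6 c3@6, authorship ..1.23..
After op 4 (move_left): buffer="ubtxttwb" (len 8), cursors c1@2 c2@5 c3@5, authorship ..1.23..
After op 5 (delete): buffer="uttwb" (len 5), cursors c1@1 c2@2 c3@2, authorship .13..
Authorship (.=original, N=cursor N): . 1 3 . .
Index 2: author = 3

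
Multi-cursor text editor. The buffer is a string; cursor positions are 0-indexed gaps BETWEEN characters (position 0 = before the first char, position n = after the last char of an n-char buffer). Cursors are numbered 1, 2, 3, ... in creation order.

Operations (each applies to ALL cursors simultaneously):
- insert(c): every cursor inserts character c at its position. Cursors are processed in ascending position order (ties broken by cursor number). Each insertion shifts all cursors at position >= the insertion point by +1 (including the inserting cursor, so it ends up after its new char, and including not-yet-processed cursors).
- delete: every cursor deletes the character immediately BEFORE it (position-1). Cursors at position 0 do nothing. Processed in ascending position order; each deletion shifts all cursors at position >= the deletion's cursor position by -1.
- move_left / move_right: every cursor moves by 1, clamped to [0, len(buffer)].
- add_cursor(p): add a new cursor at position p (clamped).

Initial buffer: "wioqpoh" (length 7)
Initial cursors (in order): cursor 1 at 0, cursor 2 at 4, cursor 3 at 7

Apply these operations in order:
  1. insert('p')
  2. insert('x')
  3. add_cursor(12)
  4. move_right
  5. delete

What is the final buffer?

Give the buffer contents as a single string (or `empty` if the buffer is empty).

Answer: pxioqpxoh

Derivation:
After op 1 (insert('p')): buffer="pwioqppohp" (len 10), cursors c1@1 c2@6 c3@10, authorship 1....2...3
After op 2 (insert('x')): buffer="pxwioqpxpohpx" (len 13), cursors c1@2 c2@8 c3@13, authorship 11....22...33
After op 3 (add_cursor(12)): buffer="pxwioqpxpohpx" (len 13), cursors c1@2 c2@8 c4@12 c3@13, authorship 11....22...33
After op 4 (move_right): buffer="pxwioqpxpohpx" (len 13), cursors c1@3 c2@9 c3@13 c4@13, authorship 11....22...33
After op 5 (delete): buffer="pxioqpxoh" (len 9), cursors c1@2 c2@7 c3@9 c4@9, authorship 11...22..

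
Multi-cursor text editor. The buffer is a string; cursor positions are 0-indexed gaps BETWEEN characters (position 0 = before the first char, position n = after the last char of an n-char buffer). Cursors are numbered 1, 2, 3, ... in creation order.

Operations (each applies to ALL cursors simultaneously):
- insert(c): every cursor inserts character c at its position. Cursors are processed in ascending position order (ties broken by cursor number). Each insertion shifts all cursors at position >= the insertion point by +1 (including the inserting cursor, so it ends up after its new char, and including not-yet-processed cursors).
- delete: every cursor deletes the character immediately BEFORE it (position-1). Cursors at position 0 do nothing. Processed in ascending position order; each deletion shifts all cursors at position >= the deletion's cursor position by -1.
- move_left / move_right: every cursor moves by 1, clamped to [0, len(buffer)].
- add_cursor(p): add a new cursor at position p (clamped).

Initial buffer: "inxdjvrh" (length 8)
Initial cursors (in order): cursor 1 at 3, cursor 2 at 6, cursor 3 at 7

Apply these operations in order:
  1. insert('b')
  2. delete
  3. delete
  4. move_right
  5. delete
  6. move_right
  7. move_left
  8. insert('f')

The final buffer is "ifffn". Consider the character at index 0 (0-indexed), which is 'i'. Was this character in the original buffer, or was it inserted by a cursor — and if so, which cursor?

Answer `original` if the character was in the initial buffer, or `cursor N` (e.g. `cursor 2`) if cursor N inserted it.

Answer: original

Derivation:
After op 1 (insert('b')): buffer="inxbdjvbrbh" (len 11), cursors c1@4 c2@8 c3@10, authorship ...1...2.3.
After op 2 (delete): buffer="inxdjvrh" (len 8), cursors c1@3 c2@6 c3@7, authorship ........
After op 3 (delete): buffer="indjh" (len 5), cursors c1@2 c2@4 c3@4, authorship .....
After op 4 (move_right): buffer="indjh" (len 5), cursors c1@3 c2@5 c3@5, authorship .....
After op 5 (delete): buffer="in" (len 2), cursors c1@2 c2@2 c3@2, authorship ..
After op 6 (move_right): buffer="in" (len 2), cursors c1@2 c2@2 c3@2, authorship ..
After op 7 (move_left): buffer="in" (len 2), cursors c1@1 c2@1 c3@1, authorship ..
After op 8 (insert('f')): buffer="ifffn" (len 5), cursors c1@4 c2@4 c3@4, authorship .123.
Authorship (.=original, N=cursor N): . 1 2 3 .
Index 0: author = original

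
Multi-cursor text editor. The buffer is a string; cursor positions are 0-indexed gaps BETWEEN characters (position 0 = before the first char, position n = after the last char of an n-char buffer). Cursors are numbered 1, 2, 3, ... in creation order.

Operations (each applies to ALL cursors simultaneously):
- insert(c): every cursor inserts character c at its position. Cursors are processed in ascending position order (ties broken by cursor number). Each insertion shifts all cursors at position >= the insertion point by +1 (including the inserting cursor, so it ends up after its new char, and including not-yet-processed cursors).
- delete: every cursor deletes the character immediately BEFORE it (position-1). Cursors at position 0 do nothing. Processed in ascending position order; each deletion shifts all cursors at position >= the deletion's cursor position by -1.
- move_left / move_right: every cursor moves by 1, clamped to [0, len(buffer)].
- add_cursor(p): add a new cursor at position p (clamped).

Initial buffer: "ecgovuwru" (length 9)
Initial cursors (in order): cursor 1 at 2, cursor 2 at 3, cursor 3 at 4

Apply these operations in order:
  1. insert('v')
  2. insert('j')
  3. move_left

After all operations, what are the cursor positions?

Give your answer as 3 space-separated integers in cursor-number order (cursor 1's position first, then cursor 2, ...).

Answer: 3 6 9

Derivation:
After op 1 (insert('v')): buffer="ecvgvovvuwru" (len 12), cursors c1@3 c2@5 c3@7, authorship ..1.2.3.....
After op 2 (insert('j')): buffer="ecvjgvjovjvuwru" (len 15), cursors c1@4 c2@7 c3@10, authorship ..11.22.33.....
After op 3 (move_left): buffer="ecvjgvjovjvuwru" (len 15), cursors c1@3 c2@6 c3@9, authorship ..11.22.33.....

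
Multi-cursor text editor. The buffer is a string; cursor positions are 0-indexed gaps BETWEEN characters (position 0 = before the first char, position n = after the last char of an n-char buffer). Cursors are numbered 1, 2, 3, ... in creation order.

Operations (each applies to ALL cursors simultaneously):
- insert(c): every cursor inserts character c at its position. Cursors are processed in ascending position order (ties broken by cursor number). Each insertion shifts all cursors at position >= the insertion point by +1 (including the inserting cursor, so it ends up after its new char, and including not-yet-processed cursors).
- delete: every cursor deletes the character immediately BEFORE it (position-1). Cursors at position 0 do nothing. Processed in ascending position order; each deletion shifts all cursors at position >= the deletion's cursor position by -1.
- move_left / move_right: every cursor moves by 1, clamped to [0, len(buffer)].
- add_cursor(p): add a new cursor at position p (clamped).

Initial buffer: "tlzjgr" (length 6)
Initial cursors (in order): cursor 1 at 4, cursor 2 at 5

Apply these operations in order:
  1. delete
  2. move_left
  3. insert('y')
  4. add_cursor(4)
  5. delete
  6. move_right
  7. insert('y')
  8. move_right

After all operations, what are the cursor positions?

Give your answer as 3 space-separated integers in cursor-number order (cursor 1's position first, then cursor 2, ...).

After op 1 (delete): buffer="tlzr" (len 4), cursors c1@3 c2@3, authorship ....
After op 2 (move_left): buffer="tlzr" (len 4), cursors c1@2 c2@2, authorship ....
After op 3 (insert('y')): buffer="tlyyzr" (len 6), cursors c1@4 c2@4, authorship ..12..
After op 4 (add_cursor(4)): buffer="tlyyzr" (len 6), cursors c1@4 c2@4 c3@4, authorship ..12..
After op 5 (delete): buffer="tzr" (len 3), cursors c1@1 c2@1 c3@1, authorship ...
After op 6 (move_right): buffer="tzr" (len 3), cursors c1@2 c2@2 c3@2, authorship ...
After op 7 (insert('y')): buffer="tzyyyr" (len 6), cursors c1@5 c2@5 c3@5, authorship ..123.
After op 8 (move_right): buffer="tzyyyr" (len 6), cursors c1@6 c2@6 c3@6, authorship ..123.

Answer: 6 6 6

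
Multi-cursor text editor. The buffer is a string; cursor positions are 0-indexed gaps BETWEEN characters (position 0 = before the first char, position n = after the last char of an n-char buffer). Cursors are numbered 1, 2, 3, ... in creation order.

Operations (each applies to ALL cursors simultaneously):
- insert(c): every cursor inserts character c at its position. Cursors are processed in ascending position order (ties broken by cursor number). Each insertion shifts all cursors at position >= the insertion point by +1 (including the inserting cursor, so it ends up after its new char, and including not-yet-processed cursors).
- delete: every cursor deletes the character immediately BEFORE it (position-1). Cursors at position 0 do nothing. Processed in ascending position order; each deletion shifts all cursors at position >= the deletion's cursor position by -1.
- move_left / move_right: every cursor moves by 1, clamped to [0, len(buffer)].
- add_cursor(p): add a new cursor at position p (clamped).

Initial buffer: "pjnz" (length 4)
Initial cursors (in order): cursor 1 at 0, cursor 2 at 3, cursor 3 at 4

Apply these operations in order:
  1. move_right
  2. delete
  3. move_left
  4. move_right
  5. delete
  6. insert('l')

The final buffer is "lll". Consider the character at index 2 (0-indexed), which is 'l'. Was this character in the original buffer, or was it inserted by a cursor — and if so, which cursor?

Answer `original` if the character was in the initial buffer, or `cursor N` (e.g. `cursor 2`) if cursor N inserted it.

Answer: cursor 3

Derivation:
After op 1 (move_right): buffer="pjnz" (len 4), cursors c1@1 c2@4 c3@4, authorship ....
After op 2 (delete): buffer="j" (len 1), cursors c1@0 c2@1 c3@1, authorship .
After op 3 (move_left): buffer="j" (len 1), cursors c1@0 c2@0 c3@0, authorship .
After op 4 (move_right): buffer="j" (len 1), cursors c1@1 c2@1 c3@1, authorship .
After op 5 (delete): buffer="" (len 0), cursors c1@0 c2@0 c3@0, authorship 
After op 6 (insert('l')): buffer="lll" (len 3), cursors c1@3 c2@3 c3@3, authorship 123
Authorship (.=original, N=cursor N): 1 2 3
Index 2: author = 3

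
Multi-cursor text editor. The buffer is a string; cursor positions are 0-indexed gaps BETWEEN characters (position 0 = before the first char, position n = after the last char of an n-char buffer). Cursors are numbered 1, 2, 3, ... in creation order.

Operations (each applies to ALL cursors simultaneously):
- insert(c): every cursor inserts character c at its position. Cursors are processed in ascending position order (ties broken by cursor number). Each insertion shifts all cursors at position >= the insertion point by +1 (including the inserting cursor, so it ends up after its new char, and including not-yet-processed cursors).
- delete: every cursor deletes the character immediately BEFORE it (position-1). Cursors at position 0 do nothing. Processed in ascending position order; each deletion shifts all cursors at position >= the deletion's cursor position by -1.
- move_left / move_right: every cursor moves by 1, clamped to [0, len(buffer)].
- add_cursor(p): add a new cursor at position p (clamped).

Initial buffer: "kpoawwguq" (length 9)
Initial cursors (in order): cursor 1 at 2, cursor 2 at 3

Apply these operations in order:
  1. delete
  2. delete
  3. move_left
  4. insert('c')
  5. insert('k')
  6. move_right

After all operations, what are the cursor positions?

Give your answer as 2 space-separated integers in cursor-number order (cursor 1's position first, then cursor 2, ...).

After op 1 (delete): buffer="kawwguq" (len 7), cursors c1@1 c2@1, authorship .......
After op 2 (delete): buffer="awwguq" (len 6), cursors c1@0 c2@0, authorship ......
After op 3 (move_left): buffer="awwguq" (len 6), cursors c1@0 c2@0, authorship ......
After op 4 (insert('c')): buffer="ccawwguq" (len 8), cursors c1@2 c2@2, authorship 12......
After op 5 (insert('k')): buffer="cckkawwguq" (len 10), cursors c1@4 c2@4, authorship 1212......
After op 6 (move_right): buffer="cckkawwguq" (len 10), cursors c1@5 c2@5, authorship 1212......

Answer: 5 5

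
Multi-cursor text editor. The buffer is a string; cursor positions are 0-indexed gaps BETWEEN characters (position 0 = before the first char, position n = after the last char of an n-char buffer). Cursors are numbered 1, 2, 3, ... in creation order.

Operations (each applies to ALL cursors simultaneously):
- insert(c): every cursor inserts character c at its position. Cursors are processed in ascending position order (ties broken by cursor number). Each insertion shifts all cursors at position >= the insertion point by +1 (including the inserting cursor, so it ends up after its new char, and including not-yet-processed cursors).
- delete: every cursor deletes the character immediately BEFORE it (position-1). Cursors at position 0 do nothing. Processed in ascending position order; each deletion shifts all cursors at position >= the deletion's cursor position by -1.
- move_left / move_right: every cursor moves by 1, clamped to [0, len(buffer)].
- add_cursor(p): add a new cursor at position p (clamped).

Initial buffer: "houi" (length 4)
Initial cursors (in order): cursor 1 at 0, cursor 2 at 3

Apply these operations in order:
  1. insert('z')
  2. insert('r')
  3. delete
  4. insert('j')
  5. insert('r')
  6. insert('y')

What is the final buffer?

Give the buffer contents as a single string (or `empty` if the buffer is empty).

Answer: zjryhouzjryi

Derivation:
After op 1 (insert('z')): buffer="zhouzi" (len 6), cursors c1@1 c2@5, authorship 1...2.
After op 2 (insert('r')): buffer="zrhouzri" (len 8), cursors c1@2 c2@7, authorship 11...22.
After op 3 (delete): buffer="zhouzi" (len 6), cursors c1@1 c2@5, authorship 1...2.
After op 4 (insert('j')): buffer="zjhouzji" (len 8), cursors c1@2 c2@7, authorship 11...22.
After op 5 (insert('r')): buffer="zjrhouzjri" (len 10), cursors c1@3 c2@9, authorship 111...222.
After op 6 (insert('y')): buffer="zjryhouzjryi" (len 12), cursors c1@4 c2@11, authorship 1111...2222.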